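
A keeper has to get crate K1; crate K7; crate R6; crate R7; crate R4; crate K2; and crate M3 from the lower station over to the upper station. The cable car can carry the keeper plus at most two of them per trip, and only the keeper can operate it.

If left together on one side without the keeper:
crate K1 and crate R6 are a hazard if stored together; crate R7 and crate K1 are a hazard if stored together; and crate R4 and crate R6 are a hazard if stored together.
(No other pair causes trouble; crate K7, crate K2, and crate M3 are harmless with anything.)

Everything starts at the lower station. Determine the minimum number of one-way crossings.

7

Counting alone: the keeper can take at most 2 across per trip to the upper station, so moving all 7 needs at least 4 loaded trips out, with a return between consecutive ones — at least 7 crossings.
The plan below uses exactly 7 crossings, so it is optimal:
1. Keeper goes to the upper station with crate K1 and crate R6.
2. Keeper goes back to the lower station with crate K1.
3. Keeper goes to the upper station with crate K7 and crate R7.
4. Keeper goes back to the lower station alone.
5. Keeper goes to the upper station with crate K2 and crate M3.
6. Keeper goes back to the lower station alone.
7. Keeper goes to the upper station with crate K1 and crate R4.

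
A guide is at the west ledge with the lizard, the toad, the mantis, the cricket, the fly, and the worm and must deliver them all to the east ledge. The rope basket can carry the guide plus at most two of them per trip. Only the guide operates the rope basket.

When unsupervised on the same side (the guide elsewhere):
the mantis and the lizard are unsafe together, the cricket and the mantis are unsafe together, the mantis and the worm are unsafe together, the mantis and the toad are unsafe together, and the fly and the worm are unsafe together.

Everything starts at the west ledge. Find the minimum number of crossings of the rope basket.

Counting alone: the guide can take at most 2 across per trip to the east ledge, so moving all 6 needs at least 3 loaded trips out, with a return between consecutive ones — at least 5 crossings.
The safety rule pushes this higher. Following every safe sequence of crossings, the most of the 6 that can be at the east ledge as the rope basket arrives there on crossing 5 is 5 — never all 6.
So no plan with fewer than 7 crossings exists, and this one achieves 7:
1. Guide goes to the east ledge with the fly and the mantis.  [the west ledge: the cricket, the lizard, the toad, the worm | the east ledge: the fly, the mantis]
2. Guide goes back to the west ledge alone.  [the west ledge: the cricket, the lizard, the toad, the worm | the east ledge: the fly, the mantis]
3. Guide goes to the east ledge with the lizard and the toad.  [the west ledge: the cricket, the worm | the east ledge: the fly, the lizard, the mantis, the toad]
4. Guide goes back to the west ledge with the mantis.  [the west ledge: the cricket, the mantis, the worm | the east ledge: the fly, the lizard, the toad]
5. Guide goes to the east ledge with the cricket and the mantis.  [the west ledge: the worm | the east ledge: the cricket, the fly, the lizard, the mantis, the toad]
6. Guide goes back to the west ledge with the mantis.  [the west ledge: the mantis, the worm | the east ledge: the cricket, the fly, the lizard, the toad]
7. Guide goes to the east ledge with the mantis and the worm.  [the west ledge: — | the east ledge: the cricket, the fly, the lizard, the mantis, the toad, the worm]

7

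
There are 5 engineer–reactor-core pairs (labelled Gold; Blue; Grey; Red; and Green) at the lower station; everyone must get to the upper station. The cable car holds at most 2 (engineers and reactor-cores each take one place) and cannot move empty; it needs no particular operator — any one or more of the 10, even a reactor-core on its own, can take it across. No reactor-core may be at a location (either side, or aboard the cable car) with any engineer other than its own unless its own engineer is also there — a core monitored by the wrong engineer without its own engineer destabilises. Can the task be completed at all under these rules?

Following every safe sequence of crossings from the start, the most of the 10 that can be at the upper station as the cable car arrives there on crossings 1, 3, 5, 7 is 2, 3, 4, 5 respectively; the best ever achieved is 5 of 10.
From crossing 9 on, no configuration arises that was not already reachable earlier: only 82 distinct safe configurations (who is on which side, and where the cable car is) can ever be reached, none of them has everyone across, and every continuation just revisits them. So no valid plan exists.

No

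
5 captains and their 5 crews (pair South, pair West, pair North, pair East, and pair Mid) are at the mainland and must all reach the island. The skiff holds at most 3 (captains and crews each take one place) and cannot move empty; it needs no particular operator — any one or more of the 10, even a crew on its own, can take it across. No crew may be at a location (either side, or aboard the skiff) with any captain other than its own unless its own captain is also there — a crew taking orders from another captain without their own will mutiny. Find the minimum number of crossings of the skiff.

Counting alone: each trip to the island takes at most 3 across and each return brings at least 1 back, so after t trips out (and t−1 returns) at most 3t − (t−1) of the 10 are across; that first reaches 10 at t = 5, so at least 9 crossings are needed.
The safety rule pushes this higher. Following every safe sequence of crossings, the most of the 10 that can be at the island as the skiff arrives there on crossing 9 is 9 — never all 10.
So no plan with fewer than 11 crossings exists, and this one achieves 11:
1. captain South and crew South cross → the island.
2. captain South crosses ← the mainland.
3. crew East, crew North, and crew West cross → the island.
4. crew South crosses ← the mainland.
5. captain East, captain North, and captain West cross → the island.
6. captain West and crew West cross ← the mainland.
7. captain Mid, captain South, and captain West cross → the island.
8. crew North crosses ← the mainland.
9. crew South and crew West cross → the island.
10. crew South crosses ← the mainland.
11. crew Mid, crew North, and crew South cross → the island.

11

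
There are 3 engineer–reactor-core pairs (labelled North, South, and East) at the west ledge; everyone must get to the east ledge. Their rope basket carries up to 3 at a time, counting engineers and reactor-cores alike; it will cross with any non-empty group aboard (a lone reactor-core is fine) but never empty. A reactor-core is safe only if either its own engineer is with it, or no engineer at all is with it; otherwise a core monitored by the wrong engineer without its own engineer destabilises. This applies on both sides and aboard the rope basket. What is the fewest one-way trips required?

Counting alone: each trip to the east ledge takes at most 3 across and each return brings at least 1 back, so after t trips out (and t−1 returns) at most 3t − (t−1) of the 6 are across; that first reaches 6 at t = 3, so at least 5 crossings are needed.
The plan below uses exactly 5 crossings, so it is optimal:
1. engineer North and reactor-core North cross → the east ledge.
2. engineer North crosses ← the west ledge.
3. engineer East, engineer North, and engineer South cross → the east ledge.
4. reactor-core North crosses ← the west ledge.
5. reactor-core East, reactor-core North, and reactor-core South cross → the east ledge.

5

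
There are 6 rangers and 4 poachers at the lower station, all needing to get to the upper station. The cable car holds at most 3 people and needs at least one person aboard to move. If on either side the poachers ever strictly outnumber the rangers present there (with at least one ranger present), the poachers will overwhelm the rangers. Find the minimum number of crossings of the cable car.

Counting alone: each trip to the upper station takes at most 3 across and each return brings at least 1 back, so after t trips out (and t−1 returns) at most 3t − (t−1) of the 10 are across; that first reaches 10 at t = 5, so at least 9 crossings are needed.
The plan below uses exactly 9 crossings, so it is optimal:
1. 2 poachers → the upper station.  (the lower station: 6R 2P; the upper station: 0R 2P)
2. 1 poacher ← the lower station.  (the lower station: 6R 3P; the upper station: 0R 1P)
3. 3 poachers → the upper station.  (the lower station: 6R 0P; the upper station: 0R 4P)
4. 1 poacher ← the lower station.  (the lower station: 6R 1P; the upper station: 0R 3P)
5. 3 rangers → the upper station.  (the lower station: 3R 1P; the upper station: 3R 3P)
6. 1 poacher ← the lower station.  (the lower station: 3R 2P; the upper station: 3R 2P)
7. 1 ranger and 2 poachers → the upper station.  (the lower station: 2R 0P; the upper station: 4R 4P)
8. 1 poacher ← the lower station.  (the lower station: 2R 1P; the upper station: 4R 3P)
9. 2 rangers and 1 poacher → the upper station.  (the lower station: 0R 0P; the upper station: 6R 4P)

9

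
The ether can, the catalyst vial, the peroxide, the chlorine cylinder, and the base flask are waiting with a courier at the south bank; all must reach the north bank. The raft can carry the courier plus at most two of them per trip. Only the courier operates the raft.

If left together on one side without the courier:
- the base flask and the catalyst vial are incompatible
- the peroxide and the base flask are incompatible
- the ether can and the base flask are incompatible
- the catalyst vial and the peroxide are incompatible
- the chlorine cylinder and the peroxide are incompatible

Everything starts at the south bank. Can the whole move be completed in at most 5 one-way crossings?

Counting alone: the courier can take at most 2 across per trip to the north bank, so moving all 5 needs at least 3 loaded trips out, with a return between consecutive ones — at least 5 crossings.
The safety rule pushes this higher. Following every safe sequence of crossings, the most of the 5 that can be at the north bank as the raft arrives there on crossing 5 is 4 — never all 5.
So the move cannot be finished within 5 crossings. (The shortest complete plan takes 7:)
1. Courier goes to the north bank with the base flask and the peroxide.
2. Courier goes back to the south bank with the peroxide.
3. Courier goes to the north bank with the ether can and the peroxide.
4. Courier goes back to the south bank with the base flask.
5. Courier goes to the north bank with the catalyst vial and the chlorine cylinder.
6. Courier goes back to the south bank with the peroxide.
7. Courier goes to the north bank with the base flask and the peroxide.

No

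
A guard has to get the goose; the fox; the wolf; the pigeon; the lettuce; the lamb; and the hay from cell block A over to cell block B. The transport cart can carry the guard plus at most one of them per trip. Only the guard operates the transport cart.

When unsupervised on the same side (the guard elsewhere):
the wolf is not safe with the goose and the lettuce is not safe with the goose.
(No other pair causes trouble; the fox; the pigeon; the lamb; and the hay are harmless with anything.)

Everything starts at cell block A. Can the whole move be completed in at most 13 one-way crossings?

Counting alone: the guard can take at most 1 across per trip to cell block B, so moving all 7 needs at least 7 loaded trips out, with a return between consecutive ones — at least 13 crossings.
The safety rule pushes this higher. Following every safe sequence of crossings, the most of the 7 that can be at cell block B as the transport cart arrives there on crossing 13 is 6 — never all 7.
So the move cannot be finished within 13 crossings. (The shortest complete plan takes 15:)
1. Guard goes to cell block B with the goose.
2. Guard goes back to cell block A alone.
3. Guard goes to cell block B with the fox.
4. Guard goes back to cell block A alone.
5. Guard goes to cell block B with the wolf.
6. Guard goes back to cell block A with the goose.
7. Guard goes to cell block B with the lettuce.
8. Guard goes back to cell block A alone.
9. Guard goes to cell block B with the pigeon.
10. Guard goes back to cell block A alone.
11. Guard goes to cell block B with the lamb.
12. Guard goes back to cell block A alone.
13. Guard goes to cell block B with the hay.
14. Guard goes back to cell block A alone.
15. Guard goes to cell block B with the goose.

No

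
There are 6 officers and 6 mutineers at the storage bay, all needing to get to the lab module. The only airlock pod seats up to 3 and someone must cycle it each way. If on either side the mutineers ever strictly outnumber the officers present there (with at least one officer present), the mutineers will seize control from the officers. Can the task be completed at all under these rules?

Following every safe sequence of crossings from the start, the most of the 12 that can be at the lab module as the airlock pod arrives there on crossings 1, 3, 5 is 3, 5, 6 respectively; the best ever achieved is 6 of 12.
From crossing 7 on, no configuration arises that was not already reachable earlier: only 17 distinct safe configurations (who is on which side, and where the airlock pod is) can ever be reached, none of them has everyone across, and every continuation just revisits them. They are: 0 officers + 0 mutineers across (airlock pod back at the start); 0 officers + 1 mutineer across (airlock pod there); 0 officers + 1 mutineer across (airlock pod back at the start); 0 officers + 2 mutineers across (airlock pod there); 0 officers + 2 mutineers across (airlock pod back at the start); 0 officers + 3 mutineers across (airlock pod there); 0 officers + 3 mutineers across (airlock pod back at the start); 0 officers + 4 mutineers across (airlock pod there); 0 officers + 4 mutineers across (airlock pod back at the start); 0 officers + 5 mutineers across (airlock pod there); 0 officers + 5 mutineers across (airlock pod back at the start); 0 officers + 6 mutineers across (airlock pod there); 1 officer + 1 mutineer across (airlock pod there); 1 officer + 1 mutineer across (airlock pod back at the start); 2 officers + 2 mutineers across (airlock pod there); 2 officers + 2 mutineers across (airlock pod back at the start); 3 officers + 3 mutineers across (airlock pod there). So no valid plan exists.

No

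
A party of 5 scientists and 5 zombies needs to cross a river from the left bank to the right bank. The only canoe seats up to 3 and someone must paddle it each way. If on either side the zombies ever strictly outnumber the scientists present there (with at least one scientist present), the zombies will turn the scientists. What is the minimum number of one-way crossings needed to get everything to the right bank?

11

Counting alone: each trip to the right bank takes at most 3 across and each return brings at least 1 back, so after t trips out (and t−1 returns) at most 3t − (t−1) of the 10 are across; that first reaches 10 at t = 5, so at least 9 crossings are needed.
The safety rule pushes this higher. Following every safe sequence of crossings, the most of the 10 that can be at the right bank as the canoe arrives there on crossing 9 is 9 — never all 10.
So no plan with fewer than 11 crossings exists, and this one achieves 11:
1. 2 zombies → the right bank.  (the left bank: 5S 3Z; the right bank: 0S 2Z)
2. 1 zombie ← the left bank.  (the left bank: 5S 4Z; the right bank: 0S 1Z)
3. 3 zombies → the right bank.  (the left bank: 5S 1Z; the right bank: 0S 4Z)
4. 1 zombie ← the left bank.  (the left bank: 5S 2Z; the right bank: 0S 3Z)
5. 3 scientists → the right bank.  (the left bank: 2S 2Z; the right bank: 3S 3Z)
6. 1 scientist and 1 zombie ← the left bank.  (the left bank: 3S 3Z; the right bank: 2S 2Z)
7. 3 scientists → the right bank.  (the left bank: 0S 3Z; the right bank: 5S 2Z)
8. 1 zombie ← the left bank.  (the left bank: 0S 4Z; the right bank: 5S 1Z)
9. 2 zombies → the right bank.  (the left bank: 0S 2Z; the right bank: 5S 3Z)
10. 1 zombie ← the left bank.  (the left bank: 0S 3Z; the right bank: 5S 2Z)
11. 3 zombies → the right bank.  (the left bank: 0S 0Z; the right bank: 5S 5Z)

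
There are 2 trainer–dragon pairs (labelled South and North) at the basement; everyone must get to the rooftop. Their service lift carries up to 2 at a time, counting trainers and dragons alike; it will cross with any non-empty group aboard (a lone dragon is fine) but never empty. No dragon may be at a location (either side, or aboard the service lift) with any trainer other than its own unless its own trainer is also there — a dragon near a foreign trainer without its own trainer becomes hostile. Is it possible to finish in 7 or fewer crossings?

Yes — this plan uses 5 crossings (≤ 7):
1. dragon South and trainer South cross → the rooftop.
2. trainer South crosses ← the basement.
3. trainer North and trainer South cross → the rooftop.
4. trainer North crosses ← the basement.
5. dragon North and trainer North cross → the rooftop.

Yes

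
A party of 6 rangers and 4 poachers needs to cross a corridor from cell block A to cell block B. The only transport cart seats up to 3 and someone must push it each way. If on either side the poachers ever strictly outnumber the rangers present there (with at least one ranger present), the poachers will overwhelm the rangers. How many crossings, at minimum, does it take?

9

Counting alone: each trip to cell block B takes at most 3 across and each return brings at least 1 back, so after t trips out (and t−1 returns) at most 3t − (t−1) of the 10 are across; that first reaches 10 at t = 5, so at least 9 crossings are needed.
The plan below uses exactly 9 crossings, so it is optimal:
1. 2 poachers → cell block B.  (cell block A: 6R 2P; cell block B: 0R 2P)
2. 1 poacher ← cell block A.  (cell block A: 6R 3P; cell block B: 0R 1P)
3. 3 poachers → cell block B.  (cell block A: 6R 0P; cell block B: 0R 4P)
4. 1 poacher ← cell block A.  (cell block A: 6R 1P; cell block B: 0R 3P)
5. 3 rangers → cell block B.  (cell block A: 3R 1P; cell block B: 3R 3P)
6. 1 poacher ← cell block A.  (cell block A: 3R 2P; cell block B: 3R 2P)
7. 1 ranger and 2 poachers → cell block B.  (cell block A: 2R 0P; cell block B: 4R 4P)
8. 1 poacher ← cell block A.  (cell block A: 2R 1P; cell block B: 4R 3P)
9. 2 rangers and 1 poacher → cell block B.  (cell block A: 0R 0P; cell block B: 6R 4P)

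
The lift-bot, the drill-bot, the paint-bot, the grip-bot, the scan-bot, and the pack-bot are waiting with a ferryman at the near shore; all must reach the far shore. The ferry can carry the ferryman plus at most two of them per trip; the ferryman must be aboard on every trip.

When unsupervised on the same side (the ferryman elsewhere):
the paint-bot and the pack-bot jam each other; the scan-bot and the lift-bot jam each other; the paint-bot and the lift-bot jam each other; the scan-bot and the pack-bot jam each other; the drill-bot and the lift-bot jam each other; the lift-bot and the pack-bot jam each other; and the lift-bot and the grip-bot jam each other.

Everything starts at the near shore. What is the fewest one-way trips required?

9

Counting alone: the ferryman can take at most 2 across per trip to the far shore, so moving all 6 needs at least 3 loaded trips out, with a return between consecutive ones — at least 5 crossings.
The safety rule pushes this higher. Following every safe sequence of crossings, the most of the 6 that can be at the far shore as the ferry arrives there on crossings 5, 7 is 4, 5 respectively — never all 6.
So no plan with fewer than 9 crossings exists, and this one achieves 9:
1. Ferryman goes to the far shore with the lift-bot and the pack-bot.  [the near shore: the drill-bot, the grip-bot, the paint-bot, the scan-bot | the far shore: the lift-bot, the pack-bot]
2. Ferryman goes back to the near shore with the lift-bot.  [the near shore: the drill-bot, the grip-bot, the lift-bot, the paint-bot, the scan-bot | the far shore: the pack-bot]
3. Ferryman goes to the far shore with the drill-bot and the lift-bot.  [the near shore: the grip-bot, the paint-bot, the scan-bot | the far shore: the drill-bot, the lift-bot, the pack-bot]
4. Ferryman goes back to the near shore with the lift-bot.  [the near shore: the grip-bot, the lift-bot, the paint-bot, the scan-bot | the far shore: the drill-bot, the pack-bot]
5. Ferryman goes to the far shore with the grip-bot and the lift-bot.  [the near shore: the paint-bot, the scan-bot | the far shore: the drill-bot, the grip-bot, the lift-bot, the pack-bot]
6. Ferryman goes back to the near shore with the lift-bot.  [the near shore: the lift-bot, the paint-bot, the scan-bot | the far shore: the drill-bot, the grip-bot, the pack-bot]
7. Ferryman goes to the far shore with the paint-bot and the scan-bot.  [the near shore: the lift-bot | the far shore: the drill-bot, the grip-bot, the pack-bot, the paint-bot, the scan-bot]
8. Ferryman goes back to the near shore with the pack-bot.  [the near shore: the lift-bot, the pack-bot | the far shore: the drill-bot, the grip-bot, the paint-bot, the scan-bot]
9. Ferryman goes to the far shore with the lift-bot and the pack-bot.  [the near shore: — | the far shore: the drill-bot, the grip-bot, the lift-bot, the pack-bot, the paint-bot, the scan-bot]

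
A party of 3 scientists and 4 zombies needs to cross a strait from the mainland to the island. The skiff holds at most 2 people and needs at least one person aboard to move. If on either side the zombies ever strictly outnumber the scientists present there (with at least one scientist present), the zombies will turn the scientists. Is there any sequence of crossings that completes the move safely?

No

The zombies already outnumber the scientists at the mainland before anyone moves, so the starting position itself is disallowed.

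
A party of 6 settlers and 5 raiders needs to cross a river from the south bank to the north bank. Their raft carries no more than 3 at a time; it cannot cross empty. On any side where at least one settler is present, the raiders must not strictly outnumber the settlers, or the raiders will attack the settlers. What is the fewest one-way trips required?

Counting alone: each trip to the north bank takes at most 3 across and each return brings at least 1 back, so after t trips out (and t−1 returns) at most 3t − (t−1) of the 11 are across; that first reaches 11 at t = 5, so at least 9 crossings are needed.
The plan below uses exactly 9 crossings, so it is optimal:
1. 3 raiders → the north bank.  (the south bank: 6S 2R; the north bank: 0S 3R)
2. 1 raider ← the south bank.  (the south bank: 6S 3R; the north bank: 0S 2R)
3. 3 settlers → the north bank.  (the south bank: 3S 3R; the north bank: 3S 2R)
4. 1 settler ← the south bank.  (the south bank: 4S 3R; the north bank: 2S 2R)
5. 2 settlers and 1 raider → the north bank.  (the south bank: 2S 2R; the north bank: 4S 3R)
6. 1 settler ← the south bank.  (the south bank: 3S 2R; the north bank: 3S 3R)
7. 2 settlers and 1 raider → the north bank.  (the south bank: 1S 1R; the north bank: 5S 4R)
8. 1 settler ← the south bank.  (the south bank: 2S 1R; the north bank: 4S 4R)
9. 2 settlers and 1 raider → the north bank.  (the south bank: 0S 0R; the north bank: 6S 5R)

9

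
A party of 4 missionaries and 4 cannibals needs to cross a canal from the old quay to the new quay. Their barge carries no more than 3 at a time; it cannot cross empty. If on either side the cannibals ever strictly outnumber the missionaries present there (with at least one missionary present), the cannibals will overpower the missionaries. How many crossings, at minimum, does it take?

Counting alone: each trip to the new quay takes at most 3 across and each return brings at least 1 back, so after t trips out (and t−1 returns) at most 3t − (t−1) of the 8 are across; that first reaches 8 at t = 4, so at least 7 crossings are needed.
The safety rule pushes this higher. Following every safe sequence of crossings, the most of the 8 that can be at the new quay as the barge arrives there on crossing 7 is 7 — never all 8.
So no plan with fewer than 9 crossings exists, and this one achieves 9:
1. 2 cannibals → the new quay.  (the old quay: 4M 2C; the new quay: 0M 2C)
2. 1 cannibal ← the old quay.  (the old quay: 4M 3C; the new quay: 0M 1C)
3. 3 cannibals → the new quay.  (the old quay: 4M 0C; the new quay: 0M 4C)
4. 1 cannibal ← the old quay.  (the old quay: 4M 1C; the new quay: 0M 3C)
5. 3 missionaries → the new quay.  (the old quay: 1M 1C; the new quay: 3M 3C)
6. 1 missionary and 1 cannibal ← the old quay.  (the old quay: 2M 2C; the new quay: 2M 2C)
7. 2 missionaries → the new quay.  (the old quay: 0M 2C; the new quay: 4M 2C)
8. 1 cannibal ← the old quay.  (the old quay: 0M 3C; the new quay: 4M 1C)
9. 3 cannibals → the new quay.  (the old quay: 0M 0C; the new quay: 4M 4C)

9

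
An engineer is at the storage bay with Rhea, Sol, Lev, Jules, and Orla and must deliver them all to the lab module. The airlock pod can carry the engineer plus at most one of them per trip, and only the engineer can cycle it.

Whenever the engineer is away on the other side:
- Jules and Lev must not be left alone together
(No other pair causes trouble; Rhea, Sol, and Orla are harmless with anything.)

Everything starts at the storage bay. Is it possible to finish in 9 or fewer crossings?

Yes — this plan uses 9 crossings (≤ 9):
1. Engineer goes to the lab module with Lev.
2. Engineer goes back to the storage bay alone.
3. Engineer goes to the lab module with Rhea.
4. Engineer goes back to the storage bay alone.
5. Engineer goes to the lab module with Sol.
6. Engineer goes back to the storage bay alone.
7. Engineer goes to the lab module with Orla.
8. Engineer goes back to the storage bay alone.
9. Engineer goes to the lab module with Jules.

Yes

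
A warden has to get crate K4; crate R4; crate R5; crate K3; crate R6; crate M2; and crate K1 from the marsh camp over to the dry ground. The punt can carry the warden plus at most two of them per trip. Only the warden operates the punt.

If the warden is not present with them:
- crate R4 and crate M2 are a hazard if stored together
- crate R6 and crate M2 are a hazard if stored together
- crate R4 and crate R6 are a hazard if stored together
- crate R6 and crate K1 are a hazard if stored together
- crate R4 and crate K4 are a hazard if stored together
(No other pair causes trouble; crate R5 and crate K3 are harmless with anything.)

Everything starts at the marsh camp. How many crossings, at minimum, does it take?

11

Counting alone: the warden can take at most 2 across per trip to the dry ground, so moving all 7 needs at least 4 loaded trips out, with a return between consecutive ones — at least 7 crossings.
The safety rule pushes this higher. Following every safe sequence of crossings, the most of the 7 that can be at the dry ground as the punt arrives there on crossings 7, 9 is 5, 6 respectively — never all 7.
So no plan with fewer than 11 crossings exists, and this one achieves 11:
1. Warden goes to the dry ground with crate R4 and crate R6.
2. Warden goes back to the marsh camp with crate R4.
3. Warden goes to the dry ground with crate K4 and crate R4.
4. Warden goes back to the marsh camp with crate R4.
5. Warden goes to the dry ground with crate R4 and crate R5.
6. Warden goes back to the marsh camp with crate R4.
7. Warden goes to the dry ground with crate K3 and crate R4.
8. Warden goes back to the marsh camp with crate R4.
9. Warden goes to the dry ground with crate K1 and crate M2.
10. Warden goes back to the marsh camp with crate R6.
11. Warden goes to the dry ground with crate R4 and crate R6.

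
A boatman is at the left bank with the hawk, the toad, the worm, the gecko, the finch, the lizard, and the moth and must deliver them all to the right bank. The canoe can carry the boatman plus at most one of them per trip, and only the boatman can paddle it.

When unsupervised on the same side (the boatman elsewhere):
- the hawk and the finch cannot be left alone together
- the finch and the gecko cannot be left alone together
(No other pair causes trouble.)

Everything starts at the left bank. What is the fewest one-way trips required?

15

Counting alone: the boatman can take at most 1 across per trip to the right bank, so moving all 7 needs at least 7 loaded trips out, with a return between consecutive ones — at least 13 crossings.
The safety rule pushes this higher. Following every safe sequence of crossings, the most of the 7 that can be at the right bank as the canoe arrives there on crossing 13 is 6 — never all 7.
So no plan with fewer than 15 crossings exists, and this one achieves 15:
1. Boatman goes to the right bank with the finch.  [the left bank: the gecko, the hawk, the lizard, the moth, the toad, the worm | the right bank: the finch]
2. Boatman goes back to the left bank alone.  [the left bank: the gecko, the hawk, the lizard, the moth, the toad, the worm | the right bank: the finch]
3. Boatman goes to the right bank with the hawk.  [the left bank: the gecko, the lizard, the moth, the toad, the worm | the right bank: the finch, the hawk]
4. Boatman goes back to the left bank with the finch.  [the left bank: the finch, the gecko, the lizard, the moth, the toad, the worm | the right bank: the hawk]
5. Boatman goes to the right bank with the gecko.  [the left bank: the finch, the lizard, the moth, the toad, the worm | the right bank: the gecko, the hawk]
6. Boatman goes back to the left bank alone.  [the left bank: the finch, the lizard, the moth, the toad, the worm | the right bank: the gecko, the hawk]
7. Boatman goes to the right bank with the toad.  [the left bank: the finch, the lizard, the moth, the worm | the right bank: the gecko, the hawk, the toad]
8. Boatman goes back to the left bank alone.  [the left bank: the finch, the lizard, the moth, the worm | the right bank: the gecko, the hawk, the toad]
9. Boatman goes to the right bank with the worm.  [the left bank: the finch, the lizard, the moth | the right bank: the gecko, the hawk, the toad, the worm]
10. Boatman goes back to the left bank alone.  [the left bank: the finch, the lizard, the moth | the right bank: the gecko, the hawk, the toad, the worm]
11. Boatman goes to the right bank with the lizard.  [the left bank: the finch, the moth | the right bank: the gecko, the hawk, the lizard, the toad, the worm]
12. Boatman goes back to the left bank alone.  [the left bank: the finch, the moth | the right bank: the gecko, the hawk, the lizard, the toad, the worm]
13. Boatman goes to the right bank with the moth.  [the left bank: the finch | the right bank: the gecko, the hawk, the lizard, the moth, the toad, the worm]
14. Boatman goes back to the left bank alone.  [the left bank: the finch | the right bank: the gecko, the hawk, the lizard, the moth, the toad, the worm]
15. Boatman goes to the right bank with the finch.  [the left bank: — | the right bank: the finch, the gecko, the hawk, the lizard, the moth, the toad, the worm]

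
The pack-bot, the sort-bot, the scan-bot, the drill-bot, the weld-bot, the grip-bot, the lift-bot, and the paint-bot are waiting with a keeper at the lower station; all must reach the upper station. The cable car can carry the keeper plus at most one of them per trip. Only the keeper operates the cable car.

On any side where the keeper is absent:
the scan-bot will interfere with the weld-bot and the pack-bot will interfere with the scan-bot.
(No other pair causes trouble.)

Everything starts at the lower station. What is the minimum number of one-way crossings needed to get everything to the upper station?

17

Counting alone: the keeper can take at most 1 across per trip to the upper station, so moving all 8 needs at least 8 loaded trips out, with a return between consecutive ones — at least 15 crossings.
The safety rule pushes this higher. Following every safe sequence of crossings, the most of the 8 that can be at the upper station as the cable car arrives there on crossing 15 is 7 — never all 8.
So no plan with fewer than 17 crossings exists, and this one achieves 17:
1. Keeper goes to the upper station with the scan-bot.  [the lower station: the drill-bot, the grip-bot, the lift-bot, the pack-bot, the paint-bot, the sort-bot, the weld-bot | the upper station: the scan-bot]
2. Keeper goes back to the lower station alone.  [the lower station: the drill-bot, the grip-bot, the lift-bot, the pack-bot, the paint-bot, the sort-bot, the weld-bot | the upper station: the scan-bot]
3. Keeper goes to the upper station with the pack-bot.  [the lower station: the drill-bot, the grip-bot, the lift-bot, the paint-bot, the sort-bot, the weld-bot | the upper station: the pack-bot, the scan-bot]
4. Keeper goes back to the lower station with the scan-bot.  [the lower station: the drill-bot, the grip-bot, the lift-bot, the paint-bot, the scan-bot, the sort-bot, the weld-bot | the upper station: the pack-bot]
5. Keeper goes to the upper station with the weld-bot.  [the lower station: the drill-bot, the grip-bot, the lift-bot, the paint-bot, the scan-bot, the sort-bot | the upper station: the pack-bot, the weld-bot]
6. Keeper goes back to the lower station alone.  [the lower station: the drill-bot, the grip-bot, the lift-bot, the paint-bot, the scan-bot, the sort-bot | the upper station: the pack-bot, the weld-bot]
7. Keeper goes to the upper station with the sort-bot.  [the lower station: the drill-bot, the grip-bot, the lift-bot, the paint-bot, the scan-bot | the upper station: the pack-bot, the sort-bot, the weld-bot]
8. Keeper goes back to the lower station alone.  [the lower station: the drill-bot, the grip-bot, the lift-bot, the paint-bot, the scan-bot | the upper station: the pack-bot, the sort-bot, the weld-bot]
9. Keeper goes to the upper station with the drill-bot.  [the lower station: the grip-bot, the lift-bot, the paint-bot, the scan-bot | the upper station: the drill-bot, the pack-bot, the sort-bot, the weld-bot]
10. Keeper goes back to the lower station alone.  [the lower station: the grip-bot, the lift-bot, the paint-bot, the scan-bot | the upper station: the drill-bot, the pack-bot, the sort-bot, the weld-bot]
11. Keeper goes to the upper station with the grip-bot.  [the lower station: the lift-bot, the paint-bot, the scan-bot | the upper station: the drill-bot, the grip-bot, the pack-bot, the sort-bot, the weld-bot]
12. Keeper goes back to the lower station alone.  [the lower station: the lift-bot, the paint-bot, the scan-bot | the upper station: the drill-bot, the grip-bot, the pack-bot, the sort-bot, the weld-bot]
13. Keeper goes to the upper station with the lift-bot.  [the lower station: the paint-bot, the scan-bot | the upper station: the drill-bot, the grip-bot, the lift-bot, the pack-bot, the sort-bot, the weld-bot]
14. Keeper goes back to the lower station alone.  [the lower station: the paint-bot, the scan-bot | the upper station: the drill-bot, the grip-bot, the lift-bot, the pack-bot, the sort-bot, the weld-bot]
15. Keeper goes to the upper station with the paint-bot.  [the lower station: the scan-bot | the upper station: the drill-bot, the grip-bot, the lift-bot, the pack-bot, the paint-bot, the sort-bot, the weld-bot]
16. Keeper goes back to the lower station alone.  [the lower station: the scan-bot | the upper station: the drill-bot, the grip-bot, the lift-bot, the pack-bot, the paint-bot, the sort-bot, the weld-bot]
17. Keeper goes to the upper station with the scan-bot.  [the lower station: — | the upper station: the drill-bot, the grip-bot, the lift-bot, the pack-bot, the paint-bot, the scan-bot, the sort-bot, the weld-bot]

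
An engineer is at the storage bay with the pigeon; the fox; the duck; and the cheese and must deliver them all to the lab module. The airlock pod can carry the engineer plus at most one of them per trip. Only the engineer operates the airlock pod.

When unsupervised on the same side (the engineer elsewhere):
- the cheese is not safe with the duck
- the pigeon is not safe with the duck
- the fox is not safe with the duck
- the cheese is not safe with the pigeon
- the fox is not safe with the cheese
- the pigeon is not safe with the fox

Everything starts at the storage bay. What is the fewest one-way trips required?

Whatever the first load, the items left behind include a forbidden pair without the engineer. No opening move is safe, so no plan exists.

impossible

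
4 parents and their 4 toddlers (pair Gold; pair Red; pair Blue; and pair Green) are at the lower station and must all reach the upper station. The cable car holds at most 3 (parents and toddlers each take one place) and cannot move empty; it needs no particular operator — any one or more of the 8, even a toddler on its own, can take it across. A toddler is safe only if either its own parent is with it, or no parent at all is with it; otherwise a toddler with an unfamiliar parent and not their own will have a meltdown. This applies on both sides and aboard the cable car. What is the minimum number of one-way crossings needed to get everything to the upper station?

Counting alone: each trip to the upper station takes at most 3 across and each return brings at least 1 back, so after t trips out (and t−1 returns) at most 3t − (t−1) of the 8 are across; that first reaches 8 at t = 4, so at least 7 crossings are needed.
The safety rule pushes this higher. Following every safe sequence of crossings, the most of the 8 that can be at the upper station as the cable car arrives there on crossing 7 is 7 — never all 8.
So no plan with fewer than 9 crossings exists, and this one achieves 9:
1. parent Gold and toddler Gold cross → the upper station.
2. parent Gold crosses ← the lower station.
3. parent Gold, parent Red, and toddler Red cross → the upper station.
4. parent Gold and toddler Gold cross ← the lower station.
5. parent Blue, parent Gold, and parent Green cross → the upper station.
6. toddler Red crosses ← the lower station.
7. toddler Gold and toddler Red cross → the upper station.
8. toddler Gold crosses ← the lower station.
9. toddler Blue, toddler Gold, and toddler Green cross → the upper station.

9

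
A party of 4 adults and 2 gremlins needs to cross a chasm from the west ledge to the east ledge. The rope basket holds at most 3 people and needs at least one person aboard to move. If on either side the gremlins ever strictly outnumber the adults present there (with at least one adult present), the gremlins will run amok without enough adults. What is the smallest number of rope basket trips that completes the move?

5

Counting alone: each trip to the east ledge takes at most 3 across and each return brings at least 1 back, so after t trips out (and t−1 returns) at most 3t − (t−1) of the 6 are across; that first reaches 6 at t = 3, so at least 5 crossings are needed.
The plan below uses exactly 5 crossings, so it is optimal:
1. 2 gremlins → the east ledge.  (the west ledge: 4A 0G; the east ledge: 0A 2G)
2. 1 gremlin ← the west ledge.  (the west ledge: 4A 1G; the east ledge: 0A 1G)
3. 2 adults and 1 gremlin → the east ledge.  (the west ledge: 2A 0G; the east ledge: 2A 2G)
4. 1 gremlin ← the west ledge.  (the west ledge: 2A 1G; the east ledge: 2A 1G)
5. 2 adults and 1 gremlin → the east ledge.  (the west ledge: 0A 0G; the east ledge: 4A 2G)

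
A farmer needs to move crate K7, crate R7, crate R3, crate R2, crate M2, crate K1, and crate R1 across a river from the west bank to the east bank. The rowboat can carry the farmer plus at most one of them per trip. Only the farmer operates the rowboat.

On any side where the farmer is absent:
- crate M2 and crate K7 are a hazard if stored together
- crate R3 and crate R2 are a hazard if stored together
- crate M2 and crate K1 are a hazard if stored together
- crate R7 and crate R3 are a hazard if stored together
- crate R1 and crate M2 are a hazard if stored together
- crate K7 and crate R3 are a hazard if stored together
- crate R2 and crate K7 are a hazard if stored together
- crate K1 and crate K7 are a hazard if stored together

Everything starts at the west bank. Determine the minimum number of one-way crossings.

Whatever the first load, the items left behind include a forbidden pair without the farmer. No opening move is safe, so no plan exists.

impossible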